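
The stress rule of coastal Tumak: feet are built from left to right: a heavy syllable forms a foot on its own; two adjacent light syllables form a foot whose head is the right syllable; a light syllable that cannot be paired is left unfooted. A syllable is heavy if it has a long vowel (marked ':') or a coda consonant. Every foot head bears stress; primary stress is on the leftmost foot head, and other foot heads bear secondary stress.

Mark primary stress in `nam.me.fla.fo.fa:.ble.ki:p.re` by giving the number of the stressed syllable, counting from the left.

Weights: 1 nam H, 2 me L, 3 fla L, 4 fo L, 5 fa: H, 6 ble L, 7 ki:p H, 8 re L.
Parse left to right (heavy = foot alone; LL = one foot; stranded L unfooted): (ˈnam) (me.ˈfla) fo (ˈfa:) ble (ˈki:p) re.
Foot heads: 1, 3, 5, 7.
Primary stress on the leftmost head = syllable 1.
Primary stress: syllable 1 → ˈnam.me.fla.fo.fa:.ble.ki:p.re.

1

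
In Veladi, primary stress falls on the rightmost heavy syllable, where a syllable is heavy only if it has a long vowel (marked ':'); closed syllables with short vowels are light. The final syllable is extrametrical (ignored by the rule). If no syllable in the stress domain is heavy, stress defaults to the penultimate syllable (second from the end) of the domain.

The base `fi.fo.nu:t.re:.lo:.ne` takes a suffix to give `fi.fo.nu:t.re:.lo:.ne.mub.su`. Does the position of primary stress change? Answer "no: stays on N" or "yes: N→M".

no: stays on 5

Base `fi.fo.nu:t.re:.lo:.ne` (6 syllables):
  The final syllable (6, ne) is extrametrical; the stress domain is syllables 1–5.
  Weights: 1 fi L, 2 fo L, 3 nu:t H, 4 re: H, 5 lo: H.
  Heavy syllables in the domain: 3, 4, 5. The rightmost is syllable 5 (lo:).
  → primary stress on syllable 5.
Suffixed `fi.fo.nu:t.re:.lo:.ne.mub.su` (8 syllables):
  The final syllable (8, su) is extrametrical; the stress domain is syllables 1–7.
  Weights: 1 fi L, 2 fo L, 3 nu:t H, 4 re: H, 5 lo: H, 6 ne L, 7 mub L.
  Heavy syllables in the domain: 3, 4, 5. The rightmost is syllable 5 (lo:).
  → primary stress on syllable 5.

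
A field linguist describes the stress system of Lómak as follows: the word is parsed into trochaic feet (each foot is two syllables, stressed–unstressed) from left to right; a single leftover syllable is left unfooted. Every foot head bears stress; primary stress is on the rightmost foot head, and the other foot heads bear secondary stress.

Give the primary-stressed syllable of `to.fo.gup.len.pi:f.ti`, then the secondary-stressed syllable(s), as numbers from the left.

primary 5, secondary 1, 3

Parse left to right into trochaic (ˈσσ) feet: (ˈto.fo) (ˈgup.len) (ˈpi:f.ti).
Foot heads (stressed positions): 1, 3, 5.
End Rule Rightmost: primary stress on the rightmost head = syllable 5.
Secondary stress on 1, 3: ˌto.fo.ˌgup.len.ˈpi:f.ti.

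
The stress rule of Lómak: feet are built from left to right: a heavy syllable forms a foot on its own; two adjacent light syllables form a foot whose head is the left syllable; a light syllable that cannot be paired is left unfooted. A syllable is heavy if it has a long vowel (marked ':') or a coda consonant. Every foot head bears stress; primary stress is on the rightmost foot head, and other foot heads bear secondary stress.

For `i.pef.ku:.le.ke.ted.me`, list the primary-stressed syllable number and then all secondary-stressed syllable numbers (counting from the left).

primary 6, secondary 2, 3, 4

Weights: 1 i L, 2 pef H, 3 ku: H, 4 le L, 5 ke L, 6 ted H, 7 me L.
Parse left to right (heavy = foot alone; LL = one foot; stranded L unfooted): i (ˈpef) (ˈku:) (ˈle.ke) (ˈted) me.
Foot heads: 2, 3, 4, 6.
Primary stress on the rightmost head = syllable 6.
Secondary stress on 2, 3, 4: i.ˌpef.ˌku:.ˌle.ke.ˈted.me.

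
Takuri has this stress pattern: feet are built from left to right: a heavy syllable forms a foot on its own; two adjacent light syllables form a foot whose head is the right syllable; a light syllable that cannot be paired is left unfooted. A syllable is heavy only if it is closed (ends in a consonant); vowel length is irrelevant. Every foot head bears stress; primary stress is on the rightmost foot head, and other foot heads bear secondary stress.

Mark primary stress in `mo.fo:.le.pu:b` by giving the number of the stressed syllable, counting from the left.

Weights: 1 mo L, 2 fo: L, 3 le L, 4 pu:b H.
Parse left to right (heavy = foot alone; LL = one foot; stranded L unfooted): (mo.ˈfo:) le (ˈpu:b).
Foot heads: 2, 4.
Primary stress on the rightmost head = syllable 4.
Primary stress: syllable 4 → mo.fo:.le.ˈpu:b.

4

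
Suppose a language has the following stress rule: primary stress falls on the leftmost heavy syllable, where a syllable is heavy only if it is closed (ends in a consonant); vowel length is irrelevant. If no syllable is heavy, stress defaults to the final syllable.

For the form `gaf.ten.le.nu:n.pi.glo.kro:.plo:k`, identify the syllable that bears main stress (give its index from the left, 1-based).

1

Weights: 1 gaf H, 2 ten H, 3 le L, 4 nu:n H, 5 pi L, 6 glo L, 7 kro: L, 8 plo:k H.
Heavy syllables in the domain: 1, 2, 4, 8. The leftmost is syllable 1 (gaf).
Primary stress: syllable 1 → ˈgaf.ten.le.nu:n.pi.glo.kro:.plo:k.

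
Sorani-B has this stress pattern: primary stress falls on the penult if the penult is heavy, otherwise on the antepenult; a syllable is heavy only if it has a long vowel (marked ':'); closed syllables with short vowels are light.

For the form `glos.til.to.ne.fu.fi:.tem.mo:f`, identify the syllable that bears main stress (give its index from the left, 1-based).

Weights: 6 fi: H, 7 tem L, 8 mo:f H.
The penult (syllable 7, tem) is light, so stress falls on the antepenult (syllable 6, fi:).
Primary stress: syllable 6 → glos.til.to.ne.fu.ˈfi:.tem.mo:f.

6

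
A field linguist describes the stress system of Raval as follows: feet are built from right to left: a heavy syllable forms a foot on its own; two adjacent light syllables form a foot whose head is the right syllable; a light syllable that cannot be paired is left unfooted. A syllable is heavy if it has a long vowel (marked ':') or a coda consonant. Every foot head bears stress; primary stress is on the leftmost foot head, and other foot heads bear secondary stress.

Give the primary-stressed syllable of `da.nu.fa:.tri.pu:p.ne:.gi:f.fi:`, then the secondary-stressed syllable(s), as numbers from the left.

primary 2, secondary 3, 5, 6, 7, 8

Weights: 1 da L, 2 nu L, 3 fa: H, 4 tri L, 5 pu:p H, 6 ne: H, 7 gi:f H, 8 fi: H.
Parse right to left (heavy = foot alone; LL = one foot; stranded L unfooted): (da.ˈnu) (ˈfa:) tri (ˈpu:p) (ˈne:) (ˈgi:f) (ˈfi:).
Foot heads: 2, 3, 5, 6, 7, 8.
Primary stress on the leftmost head = syllable 2.
Secondary stress on 3, 5, 6, 7, 8: da.ˈnu.ˌfa:.tri.ˌpu:p.ˌne:.ˌgi:f.ˌfi:.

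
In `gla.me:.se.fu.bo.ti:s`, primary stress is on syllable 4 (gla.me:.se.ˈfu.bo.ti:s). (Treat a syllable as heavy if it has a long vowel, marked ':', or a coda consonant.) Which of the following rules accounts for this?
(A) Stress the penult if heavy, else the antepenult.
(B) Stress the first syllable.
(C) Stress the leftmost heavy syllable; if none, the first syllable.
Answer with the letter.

A

Rule A → syllable 4 ✓.
Rule B → syllable 1 (observed: 4).
Rule C → syllable 2 (observed: 4).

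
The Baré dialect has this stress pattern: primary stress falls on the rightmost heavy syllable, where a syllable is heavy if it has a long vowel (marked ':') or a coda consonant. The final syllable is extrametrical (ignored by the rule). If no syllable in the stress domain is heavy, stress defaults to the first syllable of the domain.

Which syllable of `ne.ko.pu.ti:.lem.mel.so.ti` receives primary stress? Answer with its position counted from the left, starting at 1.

6

The final syllable (8, ti) is extrametrical; the stress domain is syllables 1–7.
Weights: 1 ne L, 2 ko L, 3 pu L, 4 ti: H, 5 lem H, 6 mel H, 7 so L.
Heavy syllables in the domain: 4, 5, 6. The rightmost is syllable 6 (mel).
Primary stress: syllable 6 → ne.ko.pu.ti:.lem.ˈmel.so.ti.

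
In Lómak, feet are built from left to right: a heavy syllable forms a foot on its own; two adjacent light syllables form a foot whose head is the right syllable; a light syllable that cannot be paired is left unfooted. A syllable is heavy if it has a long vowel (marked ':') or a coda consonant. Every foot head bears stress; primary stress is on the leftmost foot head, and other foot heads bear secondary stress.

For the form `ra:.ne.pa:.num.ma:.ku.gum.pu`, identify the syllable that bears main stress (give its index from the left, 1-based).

1

Weights: 1 ra: H, 2 ne L, 3 pa: H, 4 num H, 5 ma: H, 6 ku L, 7 gum H, 8 pu L.
Parse left to right (heavy = foot alone; LL = one foot; stranded L unfooted): (ˈra:) ne (ˈpa:) (ˈnum) (ˈma:) ku (ˈgum) pu.
Foot heads: 1, 3, 4, 5, 7.
Primary stress on the leftmost head = syllable 1.
Primary stress: syllable 1 → ˈra:.ne.pa:.num.ma:.ku.gum.pu.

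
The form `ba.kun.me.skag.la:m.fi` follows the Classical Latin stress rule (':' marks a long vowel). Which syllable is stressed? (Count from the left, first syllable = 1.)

Classical Latin: stress the penult if heavy (long vowel or closed), else the antepenult.
Weights: 4 skag H, 5 la:m H, 6 fi L.
The penult (syllable 5, la:m) is heavy, so it takes stress.
Stress on syllable 5: ba.kun.me.skag.ˈla:m.fi.

5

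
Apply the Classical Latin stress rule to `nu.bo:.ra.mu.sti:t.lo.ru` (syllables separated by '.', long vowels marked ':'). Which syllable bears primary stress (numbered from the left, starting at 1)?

5

Classical Latin: stress the penult if heavy (long vowel or closed), else the antepenult.
Weights: 5 sti:t H, 6 lo L, 7 ru L.
The penult (syllable 6, lo) is light, so stress falls on the antepenult (syllable 5, sti:t).
Stress on syllable 5: nu.bo:.ra.mu.ˈsti:t.lo.ru.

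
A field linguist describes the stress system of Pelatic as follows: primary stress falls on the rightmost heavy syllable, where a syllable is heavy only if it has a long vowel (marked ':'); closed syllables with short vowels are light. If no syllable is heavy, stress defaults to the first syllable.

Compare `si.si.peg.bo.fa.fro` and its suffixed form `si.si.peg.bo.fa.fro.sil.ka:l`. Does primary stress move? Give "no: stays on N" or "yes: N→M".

yes: 1→8

Base `si.si.peg.bo.fa.fro` (6 syllables):
  Weights: 1 si L, 2 si L, 3 peg L, 4 bo L, 5 fa L, 6 fro L.
  No heavy syllable in the domain; default to the first syllable = syllable 1.
  → primary stress on syllable 1.
Suffixed `si.si.peg.bo.fa.fro.sil.ka:l` (8 syllables):
  Weights: 1 si L, 2 si L, 3 peg L, 4 bo L, 5 fa L, 6 fro L, 7 sil L, 8 ka:l H.
  Heavy syllables in the domain: 8. The rightmost is syllable 8 (ka:l).
  → primary stress on syllable 8.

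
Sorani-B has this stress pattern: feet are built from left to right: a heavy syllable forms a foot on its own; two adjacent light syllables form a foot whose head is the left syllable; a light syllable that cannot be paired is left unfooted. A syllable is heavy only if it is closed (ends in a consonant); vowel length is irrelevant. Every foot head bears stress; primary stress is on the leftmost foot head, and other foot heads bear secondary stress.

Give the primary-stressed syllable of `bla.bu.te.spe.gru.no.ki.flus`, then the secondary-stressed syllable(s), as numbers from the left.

Weights: 1 bla L, 2 bu L, 3 te L, 4 spe L, 5 gru L, 6 no L, 7 ki L, 8 flus H.
Parse left to right (heavy = foot alone; LL = one foot; stranded L unfooted): (ˈbla.bu) (ˈte.spe) (ˈgru.no) ki (ˈflus).
Foot heads: 1, 3, 5, 8.
Primary stress on the leftmost head = syllable 1.
Secondary stress on 3, 5, 8: ˈbla.bu.ˌte.spe.ˌgru.no.ki.ˌflus.

primary 1, secondary 3, 5, 8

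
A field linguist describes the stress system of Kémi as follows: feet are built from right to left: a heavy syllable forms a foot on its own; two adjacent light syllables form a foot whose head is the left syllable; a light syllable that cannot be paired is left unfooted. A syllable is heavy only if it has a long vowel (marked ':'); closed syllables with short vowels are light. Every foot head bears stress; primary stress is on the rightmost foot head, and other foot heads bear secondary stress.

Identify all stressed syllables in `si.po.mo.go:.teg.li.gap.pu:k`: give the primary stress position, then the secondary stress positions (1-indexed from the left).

Weights: 1 si L, 2 po L, 3 mo L, 4 go: H, 5 teg L, 6 li L, 7 gap L, 8 pu:k H.
Parse right to left (heavy = foot alone; LL = one foot; stranded L unfooted): si (ˈpo.mo) (ˈgo:) teg (ˈli.gap) (ˈpu:k).
Foot heads: 2, 4, 6, 8.
Primary stress on the rightmost head = syllable 8.
Secondary stress on 2, 4, 6: si.ˌpo.mo.ˌgo:.teg.ˌli.gap.ˈpu:k.

primary 8, secondary 2, 4, 6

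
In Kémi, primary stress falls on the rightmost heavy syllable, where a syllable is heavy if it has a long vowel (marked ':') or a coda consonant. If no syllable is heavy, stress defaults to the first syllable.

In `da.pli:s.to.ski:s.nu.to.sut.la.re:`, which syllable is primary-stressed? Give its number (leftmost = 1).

Weights: 1 da L, 2 pli:s H, 3 to L, 4 ski:s H, 5 nu L, 6 to L, 7 sut H, 8 la L, 9 re: H.
Heavy syllables in the domain: 2, 4, 7, 9. The rightmost is syllable 9 (re:).
Primary stress: syllable 9 → da.pli:s.to.ski:s.nu.to.sut.la.ˈre:.

9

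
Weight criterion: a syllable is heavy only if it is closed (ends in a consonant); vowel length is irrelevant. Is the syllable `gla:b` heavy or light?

heavy

`gla:b`: long vowel, closed (coda /b/). Closed (coda /b/) → heavy.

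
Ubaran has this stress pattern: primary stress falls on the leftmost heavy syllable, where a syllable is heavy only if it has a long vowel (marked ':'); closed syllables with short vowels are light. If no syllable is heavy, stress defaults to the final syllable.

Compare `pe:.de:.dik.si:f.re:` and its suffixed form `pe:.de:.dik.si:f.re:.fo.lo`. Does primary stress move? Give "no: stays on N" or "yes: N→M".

no: stays on 1

Base `pe:.de:.dik.si:f.re:` (5 syllables):
  Weights: 1 pe: H, 2 de: H, 3 dik L, 4 si:f H, 5 re: H.
  Heavy syllables in the domain: 1, 2, 4, 5. The leftmost is syllable 1 (pe:).
  → primary stress on syllable 1.
Suffixed `pe:.de:.dik.si:f.re:.fo.lo` (7 syllables):
  Weights: 1 pe: H, 2 de: H, 3 dik L, 4 si:f H, 5 re: H, 6 fo L, 7 lo L.
  Heavy syllables in the domain: 1, 2, 4, 5. The leftmost is syllable 1 (pe:).
  → primary stress on syllable 1.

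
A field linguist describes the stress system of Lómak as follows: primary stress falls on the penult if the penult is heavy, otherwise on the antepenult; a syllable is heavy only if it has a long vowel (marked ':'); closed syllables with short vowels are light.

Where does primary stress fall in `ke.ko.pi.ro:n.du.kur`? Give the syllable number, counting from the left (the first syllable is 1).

4

Weights: 4 ro:n H, 5 du L, 6 kur L.
The penult (syllable 5, du) is light, so stress falls on the antepenult (syllable 4, ro:n).
Primary stress: syllable 4 → ke.ko.pi.ˈro:n.du.kur.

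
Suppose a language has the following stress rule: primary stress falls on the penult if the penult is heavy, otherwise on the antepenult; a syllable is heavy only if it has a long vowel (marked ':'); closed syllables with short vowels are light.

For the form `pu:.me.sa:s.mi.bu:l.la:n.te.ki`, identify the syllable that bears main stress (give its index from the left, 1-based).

Weights: 6 la:n H, 7 te L, 8 ki L.
The penult (syllable 7, te) is light, so stress falls on the antepenult (syllable 6, la:n).
Primary stress: syllable 6 → pu:.me.sa:s.mi.bu:l.ˈla:n.te.ki.

6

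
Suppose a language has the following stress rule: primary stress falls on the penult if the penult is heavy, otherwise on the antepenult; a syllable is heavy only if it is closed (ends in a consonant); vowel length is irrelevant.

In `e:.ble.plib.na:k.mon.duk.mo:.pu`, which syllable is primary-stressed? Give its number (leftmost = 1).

Weights: 6 duk H, 7 mo: L, 8 pu L.
The penult (syllable 7, mo:) is light, so stress falls on the antepenult (syllable 6, duk).
Primary stress: syllable 6 → e:.ble.plib.na:k.mon.ˈduk.mo:.pu.

6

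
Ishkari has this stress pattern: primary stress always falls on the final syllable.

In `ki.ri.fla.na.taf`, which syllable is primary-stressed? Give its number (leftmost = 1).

The word has 5 syllables; the final syllable is syllable 5 (taf).
Primary stress: syllable 5 → ki.ri.fla.na.ˈtaf.

5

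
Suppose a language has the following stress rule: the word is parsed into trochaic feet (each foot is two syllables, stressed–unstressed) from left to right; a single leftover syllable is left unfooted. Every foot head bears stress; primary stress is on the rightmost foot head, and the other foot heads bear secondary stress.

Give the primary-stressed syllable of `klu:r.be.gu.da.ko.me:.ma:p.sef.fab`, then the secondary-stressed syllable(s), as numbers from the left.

Parse left to right into trochaic (ˈσσ) feet: (ˈklu:r.be) (ˈgu.da) (ˈko.me:) (ˈma:p.sef) fab. Syllable 9 is left unfooted.
Foot heads (stressed positions): 1, 3, 5, 7.
End Rule Rightmost: primary stress on the rightmost head = syllable 7.
Secondary stress on 1, 3, 5: ˌklu:r.be.ˌgu.da.ˌko.me:.ˈma:p.sef.fab.

primary 7, secondary 1, 3, 5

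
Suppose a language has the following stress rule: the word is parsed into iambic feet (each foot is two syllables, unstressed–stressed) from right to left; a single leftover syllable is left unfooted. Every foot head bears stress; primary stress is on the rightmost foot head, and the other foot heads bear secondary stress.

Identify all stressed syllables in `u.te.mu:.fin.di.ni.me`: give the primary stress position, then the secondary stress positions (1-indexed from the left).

primary 7, secondary 3, 5

Parse right to left into iambic (σˈσ) feet: u (te.ˈmu:) (fin.ˈdi) (ni.ˈme). Syllable 1 is left unfooted.
Foot heads (stressed positions): 3, 5, 7.
End Rule Rightmost: primary stress on the rightmost head = syllable 7.
Secondary stress on 3, 5: u.te.ˌmu:.fin.ˌdi.ni.ˈme.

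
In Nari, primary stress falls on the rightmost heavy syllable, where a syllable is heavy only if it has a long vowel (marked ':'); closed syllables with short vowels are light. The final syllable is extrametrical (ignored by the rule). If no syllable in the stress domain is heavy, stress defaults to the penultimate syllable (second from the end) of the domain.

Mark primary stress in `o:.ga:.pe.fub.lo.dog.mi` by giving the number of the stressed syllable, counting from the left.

The final syllable (7, mi) is extrametrical; the stress domain is syllables 1–6.
Weights: 1 o: H, 2 ga: H, 3 pe L, 4 fub L, 5 lo L, 6 dog L.
Heavy syllables in the domain: 1, 2. The rightmost is syllable 2 (ga:).
Primary stress: syllable 2 → o:.ˈga:.pe.fub.lo.dog.mi.

2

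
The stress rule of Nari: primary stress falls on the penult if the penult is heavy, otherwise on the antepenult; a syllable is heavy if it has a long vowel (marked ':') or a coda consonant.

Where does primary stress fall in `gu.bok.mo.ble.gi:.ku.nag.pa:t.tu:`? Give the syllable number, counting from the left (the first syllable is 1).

Weights: 7 nag H, 8 pa:t H, 9 tu: H.
The penult (syllable 8, pa:t) is heavy, so it takes stress.
Primary stress: syllable 8 → gu.bok.mo.ble.gi:.ku.nag.ˈpa:t.tu:.

8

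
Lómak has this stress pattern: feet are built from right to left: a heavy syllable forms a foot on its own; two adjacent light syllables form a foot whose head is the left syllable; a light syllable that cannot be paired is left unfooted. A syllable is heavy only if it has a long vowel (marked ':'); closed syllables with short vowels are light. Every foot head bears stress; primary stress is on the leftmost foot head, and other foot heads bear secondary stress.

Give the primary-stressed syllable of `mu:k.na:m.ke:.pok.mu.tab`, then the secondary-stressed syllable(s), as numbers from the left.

Weights: 1 mu:k H, 2 na:m H, 3 ke: H, 4 pok L, 5 mu L, 6 tab L.
Parse right to left (heavy = foot alone; LL = one foot; stranded L unfooted): (ˈmu:k) (ˈna:m) (ˈke:) pok (ˈmu.tab).
Foot heads: 1, 2, 3, 5.
Primary stress on the leftmost head = syllable 1.
Secondary stress on 2, 3, 5: ˈmu:k.ˌna:m.ˌke:.pok.ˌmu.tab.

primary 1, secondary 2, 3, 5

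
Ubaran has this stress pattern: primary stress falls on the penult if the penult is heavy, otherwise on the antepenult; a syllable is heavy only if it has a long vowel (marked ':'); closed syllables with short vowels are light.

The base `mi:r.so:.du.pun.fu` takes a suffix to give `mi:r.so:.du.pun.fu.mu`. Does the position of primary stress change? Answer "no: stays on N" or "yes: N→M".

Base `mi:r.so:.du.pun.fu` (5 syllables):
  Weights: 3 du L, 4 pun L, 5 fu L.
  The penult (syllable 4, pun) is light, so stress falls on the antepenult (syllable 3, du).
  → primary stress on syllable 3.
Suffixed `mi:r.so:.du.pun.fu.mu` (6 syllables):
  Weights: 4 pun L, 5 fu L, 6 mu L.
  The penult (syllable 5, fu) is light, so stress falls on the antepenult (syllable 4, pun).
  → primary stress on syllable 4.

yes: 3→4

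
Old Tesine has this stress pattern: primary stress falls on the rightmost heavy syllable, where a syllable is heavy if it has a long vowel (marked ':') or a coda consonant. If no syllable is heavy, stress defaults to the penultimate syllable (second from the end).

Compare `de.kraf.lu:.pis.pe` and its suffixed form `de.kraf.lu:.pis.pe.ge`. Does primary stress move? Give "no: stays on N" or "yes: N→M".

no: stays on 4

Base `de.kraf.lu:.pis.pe` (5 syllables):
  Weights: 1 de L, 2 kraf H, 3 lu: H, 4 pis H, 5 pe L.
  Heavy syllables in the domain: 2, 3, 4. The rightmost is syllable 4 (pis).
  → primary stress on syllable 4.
Suffixed `de.kraf.lu:.pis.pe.ge` (6 syllables):
  Weights: 1 de L, 2 kraf H, 3 lu: H, 4 pis H, 5 pe L, 6 ge L.
  Heavy syllables in the domain: 2, 3, 4. The rightmost is syllable 4 (pis).
  → primary stress on syllable 4.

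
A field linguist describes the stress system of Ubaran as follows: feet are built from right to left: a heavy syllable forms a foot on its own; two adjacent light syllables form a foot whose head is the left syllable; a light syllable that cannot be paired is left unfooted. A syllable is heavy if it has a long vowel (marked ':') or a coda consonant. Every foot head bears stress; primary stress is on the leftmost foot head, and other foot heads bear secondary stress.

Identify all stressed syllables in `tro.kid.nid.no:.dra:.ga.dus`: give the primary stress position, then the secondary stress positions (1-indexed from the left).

primary 2, secondary 3, 4, 5, 7

Weights: 1 tro L, 2 kid H, 3 nid H, 4 no: H, 5 dra: H, 6 ga L, 7 dus H.
Parse right to left (heavy = foot alone; LL = one foot; stranded L unfooted): tro (ˈkid) (ˈnid) (ˈno:) (ˈdra:) ga (ˈdus).
Foot heads: 2, 3, 4, 5, 7.
Primary stress on the leftmost head = syllable 2.
Secondary stress on 3, 4, 5, 7: tro.ˈkid.ˌnid.ˌno:.ˌdra:.ga.ˌdus.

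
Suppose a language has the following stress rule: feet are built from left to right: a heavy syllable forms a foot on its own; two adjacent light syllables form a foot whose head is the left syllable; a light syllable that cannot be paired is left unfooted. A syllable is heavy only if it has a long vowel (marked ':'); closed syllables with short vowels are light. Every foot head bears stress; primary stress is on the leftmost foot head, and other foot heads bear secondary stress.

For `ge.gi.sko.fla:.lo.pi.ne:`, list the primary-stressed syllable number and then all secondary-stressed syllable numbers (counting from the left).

Weights: 1 ge L, 2 gi L, 3 sko L, 4 fla: H, 5 lo L, 6 pi L, 7 ne: H.
Parse left to right (heavy = foot alone; LL = one foot; stranded L unfooted): (ˈge.gi) sko (ˈfla:) (ˈlo.pi) (ˈne:).
Foot heads: 1, 4, 5, 7.
Primary stress on the leftmost head = syllable 1.
Secondary stress on 4, 5, 7: ˈge.gi.sko.ˌfla:.ˌlo.pi.ˌne:.

primary 1, secondary 4, 5, 7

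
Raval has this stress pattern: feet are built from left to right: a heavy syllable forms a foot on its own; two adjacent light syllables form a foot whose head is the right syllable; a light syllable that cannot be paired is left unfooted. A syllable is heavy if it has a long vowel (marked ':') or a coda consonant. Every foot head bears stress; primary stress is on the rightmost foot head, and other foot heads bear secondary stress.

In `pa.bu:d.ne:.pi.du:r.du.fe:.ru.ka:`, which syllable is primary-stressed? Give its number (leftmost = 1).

9

Weights: 1 pa L, 2 bu:d H, 3 ne: H, 4 pi L, 5 du:r H, 6 du L, 7 fe: H, 8 ru L, 9 ka: H.
Parse left to right (heavy = foot alone; LL = one foot; stranded L unfooted): pa (ˈbu:d) (ˈne:) pi (ˈdu:r) du (ˈfe:) ru (ˈka:).
Foot heads: 2, 3, 5, 7, 9.
Primary stress on the rightmost head = syllable 9.
Primary stress: syllable 9 → pa.bu:d.ne:.pi.du:r.du.fe:.ru.ˈka:.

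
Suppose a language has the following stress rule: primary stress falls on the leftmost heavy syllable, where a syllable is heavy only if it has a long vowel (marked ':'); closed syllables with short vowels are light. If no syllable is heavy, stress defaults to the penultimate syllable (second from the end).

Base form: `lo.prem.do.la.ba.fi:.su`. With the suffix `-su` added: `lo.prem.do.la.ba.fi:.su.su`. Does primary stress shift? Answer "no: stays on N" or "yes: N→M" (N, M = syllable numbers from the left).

Base `lo.prem.do.la.ba.fi:.su` (7 syllables):
  Weights: 1 lo L, 2 prem L, 3 do L, 4 la L, 5 ba L, 6 fi: H, 7 su L.
  Heavy syllables in the domain: 6. The leftmost is syllable 6 (fi:).
  → primary stress on syllable 6.
Suffixed `lo.prem.do.la.ba.fi:.su.su` (8 syllables):
  Weights: 1 lo L, 2 prem L, 3 do L, 4 la L, 5 ba L, 6 fi: H, 7 su L, 8 su L.
  Heavy syllables in the domain: 6. The leftmost is syllable 6 (fi:).
  → primary stress on syllable 6.

no: stays on 6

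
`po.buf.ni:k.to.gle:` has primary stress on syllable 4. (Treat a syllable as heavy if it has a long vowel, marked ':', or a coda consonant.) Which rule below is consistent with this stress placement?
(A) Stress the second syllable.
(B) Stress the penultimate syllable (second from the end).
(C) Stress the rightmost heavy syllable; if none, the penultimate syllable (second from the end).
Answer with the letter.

Rule A → syllable 2 (observed: 4).
Rule B → syllable 4 ✓.
Rule C → syllable 5 (observed: 4).

B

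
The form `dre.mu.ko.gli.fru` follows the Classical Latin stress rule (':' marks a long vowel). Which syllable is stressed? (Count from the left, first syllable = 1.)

3

Classical Latin: stress the penult if heavy (long vowel or closed), else the antepenult.
Weights: 3 ko L, 4 gli L, 5 fru L.
The penult (syllable 4, gli) is light, so stress falls on the antepenult (syllable 3, ko).
Stress on syllable 3: dre.mu.ˈko.gli.fru.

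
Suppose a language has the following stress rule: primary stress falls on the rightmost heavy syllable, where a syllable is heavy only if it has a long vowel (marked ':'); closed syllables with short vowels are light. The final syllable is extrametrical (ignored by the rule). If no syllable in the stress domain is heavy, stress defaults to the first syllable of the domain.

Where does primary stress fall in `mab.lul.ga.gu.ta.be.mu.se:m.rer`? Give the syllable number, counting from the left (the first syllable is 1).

8

The final syllable (9, rer) is extrametrical; the stress domain is syllables 1–8.
Weights: 1 mab L, 2 lul L, 3 ga L, 4 gu L, 5 ta L, 6 be L, 7 mu L, 8 se:m H.
Heavy syllables in the domain: 8. The rightmost is syllable 8 (se:m).
Primary stress: syllable 8 → mab.lul.ga.gu.ta.be.mu.ˈse:m.rer.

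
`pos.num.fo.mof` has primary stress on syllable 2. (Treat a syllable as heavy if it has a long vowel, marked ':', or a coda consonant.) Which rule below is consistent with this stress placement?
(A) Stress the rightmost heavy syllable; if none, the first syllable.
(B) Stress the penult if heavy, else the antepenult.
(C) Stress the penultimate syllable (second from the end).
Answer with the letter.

Rule A → syllable 4 (observed: 2).
Rule B → syllable 2 ✓.
Rule C → syllable 3 (observed: 2).

B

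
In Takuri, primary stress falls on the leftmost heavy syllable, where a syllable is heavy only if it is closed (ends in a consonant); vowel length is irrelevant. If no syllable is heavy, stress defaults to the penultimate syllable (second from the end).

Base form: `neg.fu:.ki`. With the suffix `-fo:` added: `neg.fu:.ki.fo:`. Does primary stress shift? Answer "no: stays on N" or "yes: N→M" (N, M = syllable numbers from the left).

no: stays on 1

Base `neg.fu:.ki` (3 syllables):
  Weights: 1 neg H, 2 fu: L, 3 ki L.
  Heavy syllables in the domain: 1. The leftmost is syllable 1 (neg).
  → primary stress on syllable 1.
Suffixed `neg.fu:.ki.fo:` (4 syllables):
  Weights: 1 neg H, 2 fu: L, 3 ki L, 4 fo: L.
  Heavy syllables in the domain: 1. The leftmost is syllable 1 (neg).
  → primary stress on syllable 1.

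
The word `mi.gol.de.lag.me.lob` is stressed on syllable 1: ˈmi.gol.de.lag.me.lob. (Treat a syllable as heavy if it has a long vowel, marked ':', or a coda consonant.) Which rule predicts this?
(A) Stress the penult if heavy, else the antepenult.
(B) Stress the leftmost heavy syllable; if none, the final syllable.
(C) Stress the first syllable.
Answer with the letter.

C

Rule A → syllable 4 (observed: 1).
Rule B → syllable 2 (observed: 1).
Rule C → syllable 1 ✓.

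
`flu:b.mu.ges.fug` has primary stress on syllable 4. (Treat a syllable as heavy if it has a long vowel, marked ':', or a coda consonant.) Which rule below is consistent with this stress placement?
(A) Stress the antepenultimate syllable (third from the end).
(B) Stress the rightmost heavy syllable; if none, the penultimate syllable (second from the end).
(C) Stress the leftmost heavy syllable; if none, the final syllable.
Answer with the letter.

Rule A → syllable 2 (observed: 4).
Rule B → syllable 4 ✓.
Rule C → syllable 1 (observed: 4).

B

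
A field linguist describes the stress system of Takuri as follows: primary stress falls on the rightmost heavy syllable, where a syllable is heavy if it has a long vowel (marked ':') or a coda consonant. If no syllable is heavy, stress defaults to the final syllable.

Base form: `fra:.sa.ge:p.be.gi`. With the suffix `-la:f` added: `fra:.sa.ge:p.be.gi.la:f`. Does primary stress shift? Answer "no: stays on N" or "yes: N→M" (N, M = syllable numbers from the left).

yes: 3→6

Base `fra:.sa.ge:p.be.gi` (5 syllables):
  Weights: 1 fra: H, 2 sa L, 3 ge:p H, 4 be L, 5 gi L.
  Heavy syllables in the domain: 1, 3. The rightmost is syllable 3 (ge:p).
  → primary stress on syllable 3.
Suffixed `fra:.sa.ge:p.be.gi.la:f` (6 syllables):
  Weights: 1 fra: H, 2 sa L, 3 ge:p H, 4 be L, 5 gi L, 6 la:f H.
  Heavy syllables in the domain: 1, 3, 6. The rightmost is syllable 6 (la:f).
  → primary stress on syllable 6.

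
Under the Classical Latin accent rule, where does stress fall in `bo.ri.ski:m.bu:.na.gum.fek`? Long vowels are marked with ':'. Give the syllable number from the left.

Classical Latin: stress the penult if heavy (long vowel or closed), else the antepenult.
Weights: 5 na L, 6 gum H, 7 fek H.
The penult (syllable 6, gum) is heavy, so it takes stress.
Stress on syllable 6: bo.ri.ski:m.bu:.na.ˈgum.fek.

6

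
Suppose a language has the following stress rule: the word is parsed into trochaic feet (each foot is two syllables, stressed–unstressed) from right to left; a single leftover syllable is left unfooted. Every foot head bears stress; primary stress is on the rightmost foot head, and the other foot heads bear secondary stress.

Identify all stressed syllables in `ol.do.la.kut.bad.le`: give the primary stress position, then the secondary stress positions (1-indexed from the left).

primary 5, secondary 1, 3

Parse right to left into trochaic (ˈσσ) feet: (ˈol.do) (ˈla.kut) (ˈbad.le).
Foot heads (stressed positions): 1, 3, 5.
End Rule Rightmost: primary stress on the rightmost head = syllable 5.
Secondary stress on 1, 3: ˌol.do.ˌla.kut.ˈbad.le.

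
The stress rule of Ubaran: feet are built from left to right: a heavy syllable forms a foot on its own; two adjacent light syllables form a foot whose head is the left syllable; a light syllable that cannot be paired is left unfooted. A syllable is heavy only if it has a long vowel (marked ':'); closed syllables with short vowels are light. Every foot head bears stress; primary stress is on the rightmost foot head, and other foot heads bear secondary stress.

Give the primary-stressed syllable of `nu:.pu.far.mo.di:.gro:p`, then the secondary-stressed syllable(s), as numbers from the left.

primary 6, secondary 1, 2, 5

Weights: 1 nu: H, 2 pu L, 3 far L, 4 mo L, 5 di: H, 6 gro:p H.
Parse left to right (heavy = foot alone; LL = one foot; stranded L unfooted): (ˈnu:) (ˈpu.far) mo (ˈdi:) (ˈgro:p).
Foot heads: 1, 2, 5, 6.
Primary stress on the rightmost head = syllable 6.
Secondary stress on 1, 2, 5: ˌnu:.ˌpu.far.mo.ˌdi:.ˈgro:p.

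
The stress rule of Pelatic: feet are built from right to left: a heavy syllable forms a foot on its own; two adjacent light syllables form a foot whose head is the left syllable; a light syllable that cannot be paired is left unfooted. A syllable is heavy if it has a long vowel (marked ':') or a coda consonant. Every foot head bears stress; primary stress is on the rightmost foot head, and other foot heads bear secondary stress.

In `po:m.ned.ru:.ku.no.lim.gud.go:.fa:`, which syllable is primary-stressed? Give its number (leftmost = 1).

Weights: 1 po:m H, 2 ned H, 3 ru: H, 4 ku L, 5 no L, 6 lim H, 7 gud H, 8 go: H, 9 fa: H.
Parse right to left (heavy = foot alone; LL = one foot; stranded L unfooted): (ˈpo:m) (ˈned) (ˈru:) (ˈku.no) (ˈlim) (ˈgud) (ˈgo:) (ˈfa:).
Foot heads: 1, 2, 3, 4, 6, 7, 8, 9.
Primary stress on the rightmost head = syllable 9.
Primary stress: syllable 9 → po:m.ned.ru:.ku.no.lim.gud.go:.ˈfa:.

9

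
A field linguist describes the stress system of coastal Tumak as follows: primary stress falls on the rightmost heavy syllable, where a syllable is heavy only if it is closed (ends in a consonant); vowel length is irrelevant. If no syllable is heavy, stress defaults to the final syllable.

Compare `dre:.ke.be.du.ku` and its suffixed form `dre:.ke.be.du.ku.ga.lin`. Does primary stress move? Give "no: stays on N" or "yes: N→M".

yes: 5→7

Base `dre:.ke.be.du.ku` (5 syllables):
  Weights: 1 dre: L, 2 ke L, 3 be L, 4 du L, 5 ku L.
  No heavy syllable in the domain; default to the final syllable = syllable 5.
  → primary stress on syllable 5.
Suffixed `dre:.ke.be.du.ku.ga.lin` (7 syllables):
  Weights: 1 dre: L, 2 ke L, 3 be L, 4 du L, 5 ku L, 6 ga L, 7 lin H.
  Heavy syllables in the domain: 7. The rightmost is syllable 7 (lin).
  → primary stress on syllable 7.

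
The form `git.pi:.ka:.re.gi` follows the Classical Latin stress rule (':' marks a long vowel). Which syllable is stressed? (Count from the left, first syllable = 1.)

Classical Latin: stress the penult if heavy (long vowel or closed), else the antepenult.
Weights: 3 ka: H, 4 re L, 5 gi L.
The penult (syllable 4, re) is light, so stress falls on the antepenult (syllable 3, ka:).
Stress on syllable 3: git.pi:.ˈka:.re.gi.

3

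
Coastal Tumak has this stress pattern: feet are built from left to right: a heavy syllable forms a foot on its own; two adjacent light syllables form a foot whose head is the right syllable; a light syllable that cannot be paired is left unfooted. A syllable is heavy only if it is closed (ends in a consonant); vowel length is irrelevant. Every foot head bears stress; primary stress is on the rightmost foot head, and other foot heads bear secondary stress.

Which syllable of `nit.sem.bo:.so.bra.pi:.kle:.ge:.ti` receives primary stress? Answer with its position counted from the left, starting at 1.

Weights: 1 nit H, 2 sem H, 3 bo: L, 4 so L, 5 bra L, 6 pi: L, 7 kle: L, 8 ge: L, 9 ti L.
Parse left to right (heavy = foot alone; LL = one foot; stranded L unfooted): (ˈnit) (ˈsem) (bo:.ˈso) (bra.ˈpi:) (kle:.ˈge:) ti.
Foot heads: 1, 2, 4, 6, 8.
Primary stress on the rightmost head = syllable 8.
Primary stress: syllable 8 → nit.sem.bo:.so.bra.pi:.kle:.ˈge:.ti.

8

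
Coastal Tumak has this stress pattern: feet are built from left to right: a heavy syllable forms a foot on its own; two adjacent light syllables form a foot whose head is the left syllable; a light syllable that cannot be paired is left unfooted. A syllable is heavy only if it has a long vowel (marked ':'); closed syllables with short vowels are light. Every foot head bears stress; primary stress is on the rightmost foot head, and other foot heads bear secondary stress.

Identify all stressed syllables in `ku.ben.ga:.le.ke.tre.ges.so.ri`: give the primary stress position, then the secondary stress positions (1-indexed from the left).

primary 8, secondary 1, 3, 4, 6

Weights: 1 ku L, 2 ben L, 3 ga: H, 4 le L, 5 ke L, 6 tre L, 7 ges L, 8 so L, 9 ri L.
Parse left to right (heavy = foot alone; LL = one foot; stranded L unfooted): (ˈku.ben) (ˈga:) (ˈle.ke) (ˈtre.ges) (ˈso.ri).
Foot heads: 1, 3, 4, 6, 8.
Primary stress on the rightmost head = syllable 8.
Secondary stress on 1, 3, 4, 6: ˌku.ben.ˌga:.ˌle.ke.ˌtre.ges.ˈso.ri.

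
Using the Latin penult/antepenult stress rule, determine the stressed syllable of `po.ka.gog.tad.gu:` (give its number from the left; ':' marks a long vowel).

Classical Latin: stress the penult if heavy (long vowel or closed), else the antepenult.
Weights: 3 gog H, 4 tad H, 5 gu: H.
The penult (syllable 4, tad) is heavy, so it takes stress.
Stress on syllable 4: po.ka.gog.ˈtad.gu:.

4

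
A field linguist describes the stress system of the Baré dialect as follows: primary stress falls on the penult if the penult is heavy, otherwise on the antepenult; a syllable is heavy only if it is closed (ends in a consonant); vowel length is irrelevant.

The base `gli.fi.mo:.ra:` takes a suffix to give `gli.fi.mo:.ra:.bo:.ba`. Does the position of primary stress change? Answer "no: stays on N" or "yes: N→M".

Base `gli.fi.mo:.ra:` (4 syllables):
  Weights: 2 fi L, 3 mo: L, 4 ra: L.
  The penult (syllable 3, mo:) is light, so stress falls on the antepenult (syllable 2, fi).
  → primary stress on syllable 2.
Suffixed `gli.fi.mo:.ra:.bo:.ba` (6 syllables):
  Weights: 4 ra: L, 5 bo: L, 6 ba L.
  The penult (syllable 5, bo:) is light, so stress falls on the antepenult (syllable 4, ra:).
  → primary stress on syllable 4.

yes: 2→4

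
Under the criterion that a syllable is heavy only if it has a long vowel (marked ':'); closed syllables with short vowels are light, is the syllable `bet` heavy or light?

`bet`: short vowel, closed (coda /t/). Short vowel → light.

light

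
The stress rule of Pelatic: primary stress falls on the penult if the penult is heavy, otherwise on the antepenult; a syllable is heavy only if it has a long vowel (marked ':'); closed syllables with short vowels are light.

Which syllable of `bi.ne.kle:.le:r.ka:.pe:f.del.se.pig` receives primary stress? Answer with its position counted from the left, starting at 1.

Weights: 7 del L, 8 se L, 9 pig L.
The penult (syllable 8, se) is light, so stress falls on the antepenult (syllable 7, del).
Primary stress: syllable 7 → bi.ne.kle:.le:r.ka:.pe:f.ˈdel.se.pig.

7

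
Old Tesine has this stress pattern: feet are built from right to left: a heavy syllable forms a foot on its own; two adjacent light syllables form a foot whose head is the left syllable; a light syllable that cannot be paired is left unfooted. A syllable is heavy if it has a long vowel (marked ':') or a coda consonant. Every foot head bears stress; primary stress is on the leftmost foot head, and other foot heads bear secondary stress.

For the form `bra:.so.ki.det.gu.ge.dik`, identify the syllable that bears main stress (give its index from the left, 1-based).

Weights: 1 bra: H, 2 so L, 3 ki L, 4 det H, 5 gu L, 6 ge L, 7 dik H.
Parse right to left (heavy = foot alone; LL = one foot; stranded L unfooted): (ˈbra:) (ˈso.ki) (ˈdet) (ˈgu.ge) (ˈdik).
Foot heads: 1, 2, 4, 5, 7.
Primary stress on the leftmost head = syllable 1.
Primary stress: syllable 1 → ˈbra:.so.ki.det.gu.ge.dik.

1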